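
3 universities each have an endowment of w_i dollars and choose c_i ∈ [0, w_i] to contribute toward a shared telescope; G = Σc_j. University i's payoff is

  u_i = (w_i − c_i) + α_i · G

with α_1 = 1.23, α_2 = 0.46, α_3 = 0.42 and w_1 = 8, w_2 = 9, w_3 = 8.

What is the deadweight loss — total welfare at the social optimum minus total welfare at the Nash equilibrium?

18.87

∂u_i/∂c_i = α_i − 1, so university i contributes w_i if α_i > 1, else 0.
α_i > 1 for i ∈ {1}; NE contributions (8, 0, 0), G = 8.
W^NE = Σw_i − G^NE + (Σα_i)·G^NE = 25 + 1.11·8 = 33.88.
Planner: ∂(Σu_j)/∂c_i = Σα_j − 1 = 1.11 > 0, so everyone contributes w_i; G^SO = 25, W^SO = 25 + 1.11·25 = 52.75.
Deadweight loss = 18.87.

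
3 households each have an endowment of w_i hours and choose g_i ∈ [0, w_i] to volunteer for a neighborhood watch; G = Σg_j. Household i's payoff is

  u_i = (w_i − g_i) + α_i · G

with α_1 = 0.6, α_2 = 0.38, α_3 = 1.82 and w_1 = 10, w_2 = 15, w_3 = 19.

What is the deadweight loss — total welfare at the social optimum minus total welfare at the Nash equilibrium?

∂u_i/∂g_i = α_i − 1, so household i contributes w_i if α_i > 1, else 0.
α_i > 1 for i ∈ {3}; NE contributions (0, 0, 19), G = 19.
W^NE = Σw_i − G^NE + (Σα_i)·G^NE = 44 + 1.8·19 = 78.2.
Planner: ∂(Σu_j)/∂g_i = Σα_j − 1 = 1.8 > 0, so everyone contributes w_i; G^SO = 44, W^SO = 44 + 1.8·44 = 123.2.
Deadweight loss = 45.

45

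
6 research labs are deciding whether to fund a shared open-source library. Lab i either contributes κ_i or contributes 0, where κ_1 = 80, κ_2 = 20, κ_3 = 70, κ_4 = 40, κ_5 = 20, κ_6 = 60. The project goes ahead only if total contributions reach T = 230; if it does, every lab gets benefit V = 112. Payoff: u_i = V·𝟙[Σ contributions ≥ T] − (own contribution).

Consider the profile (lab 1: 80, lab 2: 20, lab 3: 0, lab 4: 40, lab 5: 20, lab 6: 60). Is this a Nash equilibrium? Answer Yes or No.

Total = 220 < 230: not provided.
Lab 1 (pledges 80, payoff -80): dropping to 0 → total 140, payoff 0. Profitable deviation.

No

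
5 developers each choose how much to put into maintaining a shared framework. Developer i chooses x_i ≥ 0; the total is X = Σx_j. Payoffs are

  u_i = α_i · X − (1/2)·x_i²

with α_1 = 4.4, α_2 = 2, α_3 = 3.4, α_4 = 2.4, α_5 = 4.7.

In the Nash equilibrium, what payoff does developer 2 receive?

31.8

Developer i's FOC: ∂u_i/∂x_i = α_i − x_i = 0, so x_i* = α_i.
NE contributions = (4.4, 2, 3.4, 2.4, 4.7); X = 16.9.
u_2 = α_2·X − ½·(x_2)² = 2·16.9 − ½·2² = 31.8.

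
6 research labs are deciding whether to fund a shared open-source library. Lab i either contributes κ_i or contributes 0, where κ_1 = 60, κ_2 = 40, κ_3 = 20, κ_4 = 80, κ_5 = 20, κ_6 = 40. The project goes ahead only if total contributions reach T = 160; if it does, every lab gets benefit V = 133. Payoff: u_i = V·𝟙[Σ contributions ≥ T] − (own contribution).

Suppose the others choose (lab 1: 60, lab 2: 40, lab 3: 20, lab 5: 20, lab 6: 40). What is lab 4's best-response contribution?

Others' total = 180 ≥ 160; contributing adds cost 80 for no extra benefit.
Best response: 0.

0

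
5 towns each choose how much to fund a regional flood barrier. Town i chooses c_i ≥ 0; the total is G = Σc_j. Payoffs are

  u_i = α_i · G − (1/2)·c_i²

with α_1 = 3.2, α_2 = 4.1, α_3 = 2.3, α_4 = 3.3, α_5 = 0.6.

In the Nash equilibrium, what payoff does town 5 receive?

Town i's FOC: ∂u_i/∂c_i = α_i − c_i = 0, so c_i* = α_i.
NE contributions = (3.2, 4.1, 2.3, 3.3, 0.6); G = 13.5.
u_5 = α_5·G − ½·(c_5)² = 0.6·13.5 − ½·0.6² = 7.92.

7.92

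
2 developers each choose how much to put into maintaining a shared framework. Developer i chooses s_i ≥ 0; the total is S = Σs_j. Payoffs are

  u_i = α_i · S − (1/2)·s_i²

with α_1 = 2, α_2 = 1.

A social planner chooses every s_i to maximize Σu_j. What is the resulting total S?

6

Planner FOC: ∂(Σu_j)/∂s_i = (Σα_j) − s_i = 0, so s_i^SO = Σα_j = 3 for every i; S^SO = 6.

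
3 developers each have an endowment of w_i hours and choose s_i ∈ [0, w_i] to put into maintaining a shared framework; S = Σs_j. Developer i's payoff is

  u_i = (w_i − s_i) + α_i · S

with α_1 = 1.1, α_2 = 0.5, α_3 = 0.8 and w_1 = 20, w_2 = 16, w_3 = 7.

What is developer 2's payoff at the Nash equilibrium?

26

∂u_i/∂s_i = α_i − 1, so developer i contributes w_i if α_i > 1, else 0.
α_i > 1 for i ∈ {1}; NE contributions (20, 0, 0), S = 20.
u_2 = (16 − 0) + 0.5·20 = 26.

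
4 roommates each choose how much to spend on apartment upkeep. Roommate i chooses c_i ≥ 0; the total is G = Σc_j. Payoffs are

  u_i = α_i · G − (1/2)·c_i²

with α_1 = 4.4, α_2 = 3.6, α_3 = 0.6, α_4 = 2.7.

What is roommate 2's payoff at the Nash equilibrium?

34.2

Roommate i's FOC: ∂u_i/∂c_i = α_i − c_i = 0, so c_i* = α_i.
NE contributions = (4.4, 3.6, 0.6, 2.7); G = 11.3.
u_2 = α_2·G − ½·(c_2)² = 3.6·11.3 − ½·3.6² = 34.2.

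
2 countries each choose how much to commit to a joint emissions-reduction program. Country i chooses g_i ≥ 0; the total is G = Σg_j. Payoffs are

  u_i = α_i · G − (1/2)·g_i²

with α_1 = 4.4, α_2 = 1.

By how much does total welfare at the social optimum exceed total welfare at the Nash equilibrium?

Country i's FOC: ∂u_i/∂g_i = α_i − g_i = 0, so g_i* = α_i.
NE contributions = (4.4, 1); G = 5.4.
W^NE = (Σα)·G − ½Σα_i² = 5.4² − ½·20.36 = 18.98.
Planner sets g_i = Σα_j = 5.4 for every i, so G^SO = 2·5.4 = 10.8.
W^SO = (Σα)·G^SO − ½·2·(Σα)² = (2/2)·5.4² = 29.16.
Deadweight loss = W^SO − W^NE = 10.18.

10.18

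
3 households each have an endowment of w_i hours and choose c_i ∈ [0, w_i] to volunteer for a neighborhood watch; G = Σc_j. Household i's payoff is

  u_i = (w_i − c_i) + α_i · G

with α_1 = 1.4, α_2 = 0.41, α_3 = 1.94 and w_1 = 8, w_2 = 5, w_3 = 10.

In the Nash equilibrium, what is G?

18

∂u_i/∂c_i = α_i − 1, so household i contributes w_i if α_i > 1, else 0.
α_i > 1 for i ∈ {1, 3}; NE contributions (8, 0, 10), G = 18.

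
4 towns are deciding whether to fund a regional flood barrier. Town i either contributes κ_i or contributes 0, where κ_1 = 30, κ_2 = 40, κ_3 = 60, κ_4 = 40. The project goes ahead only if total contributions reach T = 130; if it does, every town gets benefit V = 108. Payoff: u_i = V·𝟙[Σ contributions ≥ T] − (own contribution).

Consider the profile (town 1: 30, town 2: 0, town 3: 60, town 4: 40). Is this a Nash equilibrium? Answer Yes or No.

Total = 130 ≥ 130: provided.
Town 1 (pledges 30, payoff 78): dropping to 0 → total 100, payoff 0. No gain.
Town 2 (pledges 0, payoff 108): pledging 40 → total 170, payoff 68. No gain.
Town 3 (pledges 60, payoff 48): dropping to 0 → total 70, payoff 0. No gain.
Town 4 (pledges 40, payoff 68): dropping to 0 → total 90, payoff 0. No gain.

Yes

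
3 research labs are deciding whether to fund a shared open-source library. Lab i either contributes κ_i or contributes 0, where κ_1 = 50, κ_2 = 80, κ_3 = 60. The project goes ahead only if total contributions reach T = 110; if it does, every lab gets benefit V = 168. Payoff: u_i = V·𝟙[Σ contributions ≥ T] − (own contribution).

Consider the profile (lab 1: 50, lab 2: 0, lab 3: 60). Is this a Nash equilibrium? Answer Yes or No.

Yes

Total = 110 ≥ 110: provided.
Lab 1 (pledges 50, payoff 118): dropping to 0 → total 60, payoff 0. No gain.
Lab 2 (pledges 0, payoff 168): pledging 80 → total 190, payoff 88. No gain.
Lab 3 (pledges 60, payoff 108): dropping to 0 → total 50, payoff 0. No gain.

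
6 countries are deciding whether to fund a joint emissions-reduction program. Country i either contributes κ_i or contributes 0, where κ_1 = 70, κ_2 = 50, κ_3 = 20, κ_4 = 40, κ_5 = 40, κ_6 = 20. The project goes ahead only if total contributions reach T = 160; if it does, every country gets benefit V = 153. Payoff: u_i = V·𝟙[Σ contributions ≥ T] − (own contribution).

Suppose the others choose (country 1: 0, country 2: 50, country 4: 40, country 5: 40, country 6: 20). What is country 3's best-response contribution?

20

Others' total = 150. Contributing 20 brings total to 170 ≥ 160: gain V − κ_3 = 133.
Best response: 20.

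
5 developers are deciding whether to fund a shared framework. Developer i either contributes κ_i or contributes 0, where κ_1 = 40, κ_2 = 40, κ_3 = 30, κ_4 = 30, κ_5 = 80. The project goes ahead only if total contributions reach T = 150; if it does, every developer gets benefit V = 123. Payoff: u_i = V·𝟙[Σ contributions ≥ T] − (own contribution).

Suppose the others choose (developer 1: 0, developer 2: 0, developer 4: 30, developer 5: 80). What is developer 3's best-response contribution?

0

Others' total = 110. Even contributing 30 gives 140 < 150: no benefit either way.
Best response: 0.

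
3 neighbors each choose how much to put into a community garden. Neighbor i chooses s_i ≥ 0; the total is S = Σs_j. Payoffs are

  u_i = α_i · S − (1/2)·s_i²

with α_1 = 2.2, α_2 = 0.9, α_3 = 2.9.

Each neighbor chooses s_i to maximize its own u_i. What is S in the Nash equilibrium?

Neighbor i's FOC: ∂u_i/∂s_i = α_i − s_i = 0, so s_i* = α_i.
NE contributions = (2.2, 0.9, 2.9); S = 6.

6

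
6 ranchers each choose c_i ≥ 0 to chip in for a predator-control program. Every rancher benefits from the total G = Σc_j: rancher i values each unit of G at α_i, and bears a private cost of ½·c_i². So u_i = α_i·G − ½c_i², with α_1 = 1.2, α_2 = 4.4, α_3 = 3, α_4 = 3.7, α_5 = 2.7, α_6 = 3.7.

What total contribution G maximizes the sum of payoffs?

112.2

Planner FOC: ∂(Σu_j)/∂c_i = (Σα_j) − c_i = 0, so c_i^SO = Σα_j = 18.7 for every i; G^SO = 112.2.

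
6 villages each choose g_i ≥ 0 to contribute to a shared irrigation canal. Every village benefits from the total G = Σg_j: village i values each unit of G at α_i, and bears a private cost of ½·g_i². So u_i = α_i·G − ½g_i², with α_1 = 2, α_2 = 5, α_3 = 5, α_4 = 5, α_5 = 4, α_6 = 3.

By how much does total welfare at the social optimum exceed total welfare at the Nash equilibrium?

1204

Village i's FOC: ∂u_i/∂g_i = α_i − g_i = 0, so g_i* = α_i.
NE contributions = (2, 5, 5, 5, 4, 3); G = 24.
W^NE = (Σα)·G − ½Σα_i² = 24² − ½·104 = 524.
Planner sets g_i = Σα_j = 24 for every i, so G^SO = 6·24 = 144.
W^SO = (Σα)·G^SO − ½·6·(Σα)² = (6/2)·24² = 1728.
Deadweight loss = W^SO − W^NE = 1204.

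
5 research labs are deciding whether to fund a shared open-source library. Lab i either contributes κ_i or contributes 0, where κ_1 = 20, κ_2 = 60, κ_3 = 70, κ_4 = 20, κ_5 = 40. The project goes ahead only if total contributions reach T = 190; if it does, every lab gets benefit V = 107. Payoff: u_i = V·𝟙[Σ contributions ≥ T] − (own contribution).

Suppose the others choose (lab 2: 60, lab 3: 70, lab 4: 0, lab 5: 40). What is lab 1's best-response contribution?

20

Others' total = 170. Contributing 20 brings total to 190 ≥ 190: gain V − κ_1 = 87.
Best response: 20.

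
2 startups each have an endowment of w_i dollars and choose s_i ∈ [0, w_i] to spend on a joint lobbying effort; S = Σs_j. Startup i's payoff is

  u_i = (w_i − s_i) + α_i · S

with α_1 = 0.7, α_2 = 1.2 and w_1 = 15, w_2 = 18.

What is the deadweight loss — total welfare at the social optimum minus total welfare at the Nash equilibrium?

13.5

∂u_i/∂s_i = α_i − 1, so startup i contributes w_i if α_i > 1, else 0.
α_i > 1 for i ∈ {2}; NE contributions (0, 18), S = 18.
W^NE = Σw_i − S^NE + (Σα_i)·S^NE = 33 + 0.9·18 = 49.2.
Planner: ∂(Σu_j)/∂s_i = Σα_j − 1 = 0.9 > 0, so everyone contributes w_i; S^SO = 33, W^SO = 33 + 0.9·33 = 62.7.
Deadweight loss = 13.5.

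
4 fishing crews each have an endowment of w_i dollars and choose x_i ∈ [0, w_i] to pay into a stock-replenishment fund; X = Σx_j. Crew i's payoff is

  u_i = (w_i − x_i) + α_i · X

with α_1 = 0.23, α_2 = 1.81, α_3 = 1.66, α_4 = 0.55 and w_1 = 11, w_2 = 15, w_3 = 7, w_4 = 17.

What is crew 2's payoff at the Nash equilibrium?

39.82

∂u_i/∂x_i = α_i − 1, so crew i contributes w_i if α_i > 1, else 0.
α_i > 1 for i ∈ {2, 3}; NE contributions (0, 15, 7, 0), X = 22.
u_2 = (15 − 15) + 1.81·22 = 39.82.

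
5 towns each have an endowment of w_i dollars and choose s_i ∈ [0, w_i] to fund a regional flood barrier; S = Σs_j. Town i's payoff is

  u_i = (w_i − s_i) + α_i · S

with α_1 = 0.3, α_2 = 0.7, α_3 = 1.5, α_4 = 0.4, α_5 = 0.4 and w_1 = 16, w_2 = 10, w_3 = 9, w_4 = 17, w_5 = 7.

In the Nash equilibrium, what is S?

∂u_i/∂s_i = α_i − 1, so town i contributes w_i if α_i > 1, else 0.
α_i > 1 for i ∈ {3}; NE contributions (0, 0, 9, 0, 0), S = 9.

9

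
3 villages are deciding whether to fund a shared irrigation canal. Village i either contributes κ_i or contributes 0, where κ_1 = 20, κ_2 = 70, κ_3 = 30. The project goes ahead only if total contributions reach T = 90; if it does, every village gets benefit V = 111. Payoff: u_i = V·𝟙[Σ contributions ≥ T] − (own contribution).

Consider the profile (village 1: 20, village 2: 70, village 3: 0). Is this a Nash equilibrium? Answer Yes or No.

Yes

Total = 90 ≥ 90: provided.
Village 1 (pledges 20, payoff 91): dropping to 0 → total 70, payoff 0. No gain.
Village 2 (pledges 70, payoff 41): dropping to 0 → total 20, payoff 0. No gain.
Village 3 (pledges 0, payoff 111): pledging 30 → total 120, payoff 81. No gain.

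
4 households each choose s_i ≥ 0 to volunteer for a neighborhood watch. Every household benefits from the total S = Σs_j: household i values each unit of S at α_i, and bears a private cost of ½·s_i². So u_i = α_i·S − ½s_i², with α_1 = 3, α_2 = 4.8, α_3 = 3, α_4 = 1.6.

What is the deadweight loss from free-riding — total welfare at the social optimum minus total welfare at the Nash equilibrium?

175.56

Household i's FOC: ∂u_i/∂s_i = α_i − s_i = 0, so s_i* = α_i.
NE contributions = (3, 4.8, 3, 1.6); S = 12.4.
W^NE = (Σα)·S − ½Σα_i² = 12.4² − ½·43.6 = 131.96.
Planner sets s_i = Σα_j = 12.4 for every i, so S^SO = 4·12.4 = 49.6.
W^SO = (Σα)·S^SO − ½·4·(Σα)² = (4/2)·12.4² = 307.52.
Deadweight loss = W^SO − W^NE = 175.56.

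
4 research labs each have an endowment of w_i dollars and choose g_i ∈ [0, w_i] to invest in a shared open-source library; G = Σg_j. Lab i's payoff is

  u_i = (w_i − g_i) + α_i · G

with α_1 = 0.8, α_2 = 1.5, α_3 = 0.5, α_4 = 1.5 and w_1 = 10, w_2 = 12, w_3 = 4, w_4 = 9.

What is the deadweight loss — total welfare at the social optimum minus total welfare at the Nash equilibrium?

46.2

∂u_i/∂g_i = α_i − 1, so lab i contributes w_i if α_i > 1, else 0.
α_i > 1 for i ∈ {2, 4}; NE contributions (0, 12, 0, 9), G = 21.
W^NE = Σw_i − G^NE + (Σα_i)·G^NE = 35 + 3.3·21 = 104.3.
Planner: ∂(Σu_j)/∂g_i = Σα_j − 1 = 3.3 > 0, so everyone contributes w_i; G^SO = 35, W^SO = 35 + 3.3·35 = 150.5.
Deadweight loss = 46.2.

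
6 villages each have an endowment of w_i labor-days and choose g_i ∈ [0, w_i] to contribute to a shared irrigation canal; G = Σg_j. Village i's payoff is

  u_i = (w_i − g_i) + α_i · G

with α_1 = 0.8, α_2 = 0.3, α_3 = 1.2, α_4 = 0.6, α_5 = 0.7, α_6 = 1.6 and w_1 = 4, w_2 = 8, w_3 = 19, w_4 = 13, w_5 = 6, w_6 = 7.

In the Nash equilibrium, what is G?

26

∂u_i/∂g_i = α_i − 1, so village i contributes w_i if α_i > 1, else 0.
α_i > 1 for i ∈ {3, 6}; NE contributions (0, 0, 19, 0, 0, 7), G = 26.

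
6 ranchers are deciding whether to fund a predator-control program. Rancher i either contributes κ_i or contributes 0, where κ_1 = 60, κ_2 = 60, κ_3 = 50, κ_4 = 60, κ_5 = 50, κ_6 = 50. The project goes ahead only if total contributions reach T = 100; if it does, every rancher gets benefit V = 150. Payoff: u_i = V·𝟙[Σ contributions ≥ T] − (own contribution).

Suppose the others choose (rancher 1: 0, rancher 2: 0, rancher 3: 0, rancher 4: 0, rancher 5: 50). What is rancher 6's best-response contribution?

Others' total = 50. Contributing 50 brings total to 100 ≥ 100: gain V − κ_6 = 100.
Best response: 50.

50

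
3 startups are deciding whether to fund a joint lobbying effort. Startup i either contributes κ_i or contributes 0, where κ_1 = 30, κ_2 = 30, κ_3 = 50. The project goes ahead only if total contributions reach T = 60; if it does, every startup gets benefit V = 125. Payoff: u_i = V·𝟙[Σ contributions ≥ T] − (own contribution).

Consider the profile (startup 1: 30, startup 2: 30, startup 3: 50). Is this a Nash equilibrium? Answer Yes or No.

No

Total = 110 ≥ 60: provided.
Startup 1 (pledges 30, payoff 95): dropping to 0 → total 80, payoff 125. Profitable deviation.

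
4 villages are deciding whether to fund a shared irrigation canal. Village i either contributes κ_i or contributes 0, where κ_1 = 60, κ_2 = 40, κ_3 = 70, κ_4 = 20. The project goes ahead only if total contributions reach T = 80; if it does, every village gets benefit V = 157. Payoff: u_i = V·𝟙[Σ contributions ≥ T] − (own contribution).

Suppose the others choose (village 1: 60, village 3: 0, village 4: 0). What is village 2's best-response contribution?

Others' total = 60. Contributing 40 brings total to 100 ≥ 80: gain V − κ_2 = 117.
Best response: 40.

40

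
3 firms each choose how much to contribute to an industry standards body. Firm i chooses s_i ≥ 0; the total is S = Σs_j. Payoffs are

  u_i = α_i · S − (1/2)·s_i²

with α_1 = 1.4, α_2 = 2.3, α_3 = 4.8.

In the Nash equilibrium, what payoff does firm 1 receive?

10.92

Firm i's FOC: ∂u_i/∂s_i = α_i − s_i = 0, so s_i* = α_i.
NE contributions = (1.4, 2.3, 4.8); S = 8.5.
u_1 = α_1·S − ½·(s_1)² = 1.4·8.5 − ½·1.4² = 10.92.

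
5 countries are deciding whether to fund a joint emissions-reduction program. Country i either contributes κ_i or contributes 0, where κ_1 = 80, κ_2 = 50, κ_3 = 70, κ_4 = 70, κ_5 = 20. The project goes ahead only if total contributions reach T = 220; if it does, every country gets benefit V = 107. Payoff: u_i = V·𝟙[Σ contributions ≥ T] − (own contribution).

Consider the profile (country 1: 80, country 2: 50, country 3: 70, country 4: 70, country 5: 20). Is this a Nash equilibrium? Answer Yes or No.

Total = 290 ≥ 220: provided.
Country 1 (pledges 80, payoff 27): dropping to 0 → total 210, payoff 0. No gain.
Country 2 (pledges 50, payoff 57): dropping to 0 → total 240, payoff 107. Profitable deviation.

No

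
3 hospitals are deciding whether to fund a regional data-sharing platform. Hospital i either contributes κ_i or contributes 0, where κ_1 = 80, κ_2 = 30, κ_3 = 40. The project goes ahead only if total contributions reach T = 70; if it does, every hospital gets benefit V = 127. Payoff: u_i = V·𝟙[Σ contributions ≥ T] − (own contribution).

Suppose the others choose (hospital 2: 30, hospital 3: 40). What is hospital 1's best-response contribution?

0

Others' total = 70 ≥ 70; contributing adds cost 80 for no extra benefit.
Best response: 0.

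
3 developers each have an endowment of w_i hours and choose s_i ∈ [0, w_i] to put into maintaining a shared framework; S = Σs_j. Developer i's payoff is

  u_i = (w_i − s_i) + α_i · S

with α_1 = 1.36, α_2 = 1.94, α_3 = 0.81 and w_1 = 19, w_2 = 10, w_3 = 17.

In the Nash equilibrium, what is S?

∂u_i/∂s_i = α_i − 1, so developer i contributes w_i if α_i > 1, else 0.
α_i > 1 for i ∈ {1, 2}; NE contributions (19, 10, 0), S = 29.

29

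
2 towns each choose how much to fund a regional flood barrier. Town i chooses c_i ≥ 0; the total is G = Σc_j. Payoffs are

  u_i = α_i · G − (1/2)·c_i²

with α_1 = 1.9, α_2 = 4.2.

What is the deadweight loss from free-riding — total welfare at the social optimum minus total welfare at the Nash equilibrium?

10.625

Town i's FOC: ∂u_i/∂c_i = α_i − c_i = 0, so c_i* = α_i.
NE contributions = (1.9, 4.2); G = 6.1.
W^NE = (Σα)·G − ½Σα_i² = 6.1² − ½·21.25 = 26.585.
Planner sets c_i = Σα_j = 6.1 for every i, so G^SO = 2·6.1 = 12.2.
W^SO = (Σα)·G^SO − ½·2·(Σα)² = (2/2)·6.1² = 37.21.
Deadweight loss = W^SO − W^NE = 10.625.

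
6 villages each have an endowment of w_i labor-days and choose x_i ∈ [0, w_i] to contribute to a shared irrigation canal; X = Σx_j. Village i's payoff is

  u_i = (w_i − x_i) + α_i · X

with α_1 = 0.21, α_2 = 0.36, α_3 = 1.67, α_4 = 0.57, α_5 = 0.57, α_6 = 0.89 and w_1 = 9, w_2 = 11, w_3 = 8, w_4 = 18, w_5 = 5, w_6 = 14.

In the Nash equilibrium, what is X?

8

∂u_i/∂x_i = α_i − 1, so village i contributes w_i if α_i > 1, else 0.
α_i > 1 for i ∈ {3}; NE contributions (0, 0, 8, 0, 0, 0), X = 8.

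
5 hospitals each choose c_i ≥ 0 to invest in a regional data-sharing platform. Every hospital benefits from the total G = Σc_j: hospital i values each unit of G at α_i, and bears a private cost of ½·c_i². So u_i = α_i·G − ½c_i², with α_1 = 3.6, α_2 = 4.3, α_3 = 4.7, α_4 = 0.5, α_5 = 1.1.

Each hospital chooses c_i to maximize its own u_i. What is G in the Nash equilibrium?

14.2

Hospital i's FOC: ∂u_i/∂c_i = α_i − c_i = 0, so c_i* = α_i.
NE contributions = (3.6, 4.3, 4.7, 0.5, 1.1); G = 14.2.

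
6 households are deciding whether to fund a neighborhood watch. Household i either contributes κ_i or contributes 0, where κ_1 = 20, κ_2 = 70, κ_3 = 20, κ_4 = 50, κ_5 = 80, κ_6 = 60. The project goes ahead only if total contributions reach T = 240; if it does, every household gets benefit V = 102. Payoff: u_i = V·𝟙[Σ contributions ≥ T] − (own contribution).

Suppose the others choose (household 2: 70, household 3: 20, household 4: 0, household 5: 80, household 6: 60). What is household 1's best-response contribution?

Others' total = 230. Contributing 20 brings total to 250 ≥ 240: gain V − κ_1 = 82.
Best response: 20.

20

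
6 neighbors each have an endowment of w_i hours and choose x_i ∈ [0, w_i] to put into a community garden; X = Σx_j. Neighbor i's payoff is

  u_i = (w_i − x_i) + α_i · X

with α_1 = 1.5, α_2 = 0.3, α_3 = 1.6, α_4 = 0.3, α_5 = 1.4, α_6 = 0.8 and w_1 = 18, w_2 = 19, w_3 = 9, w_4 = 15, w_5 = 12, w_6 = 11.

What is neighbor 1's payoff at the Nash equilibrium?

58.5

∂u_i/∂x_i = α_i − 1, so neighbor i contributes w_i if α_i > 1, else 0.
α_i > 1 for i ∈ {1, 3, 5}; NE contributions (18, 0, 9, 0, 12, 0), X = 39.
u_1 = (18 − 18) + 1.5·39 = 58.5.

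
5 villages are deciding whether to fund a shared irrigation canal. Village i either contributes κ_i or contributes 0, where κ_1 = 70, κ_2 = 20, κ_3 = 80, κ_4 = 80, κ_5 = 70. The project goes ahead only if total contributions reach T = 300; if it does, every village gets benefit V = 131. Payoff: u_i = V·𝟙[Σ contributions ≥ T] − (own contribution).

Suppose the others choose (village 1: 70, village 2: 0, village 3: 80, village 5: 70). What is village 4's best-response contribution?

80

Others' total = 220. Contributing 80 brings total to 300 ≥ 300: gain V − κ_4 = 51.
Best response: 80.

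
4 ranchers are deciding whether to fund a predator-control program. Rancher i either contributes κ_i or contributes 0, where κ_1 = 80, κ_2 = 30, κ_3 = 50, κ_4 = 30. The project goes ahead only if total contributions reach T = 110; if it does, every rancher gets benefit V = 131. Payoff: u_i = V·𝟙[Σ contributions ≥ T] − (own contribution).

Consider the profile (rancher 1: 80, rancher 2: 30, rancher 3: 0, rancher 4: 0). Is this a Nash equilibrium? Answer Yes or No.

Yes

Total = 110 ≥ 110: provided.
Rancher 1 (pledges 80, payoff 51): dropping to 0 → total 30, payoff 0. No gain.
Rancher 2 (pledges 30, payoff 101): dropping to 0 → total 80, payoff 0. No gain.
Rancher 3 (pledges 0, payoff 131): pledging 50 → total 160, payoff 81. No gain.
Rancher 4 (pledges 0, payoff 131): pledging 30 → total 140, payoff 101. No gain.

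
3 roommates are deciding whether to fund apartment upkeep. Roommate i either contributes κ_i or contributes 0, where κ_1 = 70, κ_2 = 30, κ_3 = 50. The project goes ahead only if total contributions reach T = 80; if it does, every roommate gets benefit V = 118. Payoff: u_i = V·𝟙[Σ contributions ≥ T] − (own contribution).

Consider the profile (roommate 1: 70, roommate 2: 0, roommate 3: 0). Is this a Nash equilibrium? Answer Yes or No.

Total = 70 < 80: not provided.
Roommate 1 (pledges 70, payoff -70): dropping to 0 → total 0, payoff 0. Profitable deviation.

No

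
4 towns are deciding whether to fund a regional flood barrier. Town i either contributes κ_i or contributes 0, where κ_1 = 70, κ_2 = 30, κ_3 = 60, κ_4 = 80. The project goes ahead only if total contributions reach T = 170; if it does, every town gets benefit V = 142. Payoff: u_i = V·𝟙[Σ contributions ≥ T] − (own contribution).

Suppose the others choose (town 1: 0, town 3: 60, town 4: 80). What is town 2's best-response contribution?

30

Others' total = 140. Contributing 30 brings total to 170 ≥ 170: gain V − κ_2 = 112.
Best response: 30.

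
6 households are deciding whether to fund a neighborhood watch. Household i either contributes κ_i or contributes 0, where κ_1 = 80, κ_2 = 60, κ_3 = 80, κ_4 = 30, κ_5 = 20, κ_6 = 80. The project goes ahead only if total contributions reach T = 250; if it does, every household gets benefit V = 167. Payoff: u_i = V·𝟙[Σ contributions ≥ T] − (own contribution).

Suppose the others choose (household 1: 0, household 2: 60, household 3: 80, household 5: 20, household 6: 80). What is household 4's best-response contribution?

30

Others' total = 240. Contributing 30 brings total to 270 ≥ 250: gain V − κ_4 = 137.
Best response: 30.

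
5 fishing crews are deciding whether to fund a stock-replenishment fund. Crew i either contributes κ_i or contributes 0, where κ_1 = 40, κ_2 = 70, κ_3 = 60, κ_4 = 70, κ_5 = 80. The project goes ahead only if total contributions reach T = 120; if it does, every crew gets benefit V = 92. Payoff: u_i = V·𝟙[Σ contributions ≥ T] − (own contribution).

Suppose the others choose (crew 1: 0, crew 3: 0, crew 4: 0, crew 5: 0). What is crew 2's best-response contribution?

Others' total = 0. Even contributing 70 gives 70 < 120: no benefit either way.
Best response: 0.

0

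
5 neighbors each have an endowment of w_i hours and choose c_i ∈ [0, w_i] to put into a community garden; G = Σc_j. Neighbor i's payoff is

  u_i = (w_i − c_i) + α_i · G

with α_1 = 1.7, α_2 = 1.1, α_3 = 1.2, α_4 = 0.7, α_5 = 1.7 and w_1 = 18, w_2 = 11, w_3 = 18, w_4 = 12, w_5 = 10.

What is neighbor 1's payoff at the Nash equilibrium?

96.9

∂u_i/∂c_i = α_i − 1, so neighbor i contributes w_i if α_i > 1, else 0.
α_i > 1 for i ∈ {1, 2, 3, 5}; NE contributions (18, 11, 18, 0, 10), G = 57.
u_1 = (18 − 18) + 1.7·57 = 96.9.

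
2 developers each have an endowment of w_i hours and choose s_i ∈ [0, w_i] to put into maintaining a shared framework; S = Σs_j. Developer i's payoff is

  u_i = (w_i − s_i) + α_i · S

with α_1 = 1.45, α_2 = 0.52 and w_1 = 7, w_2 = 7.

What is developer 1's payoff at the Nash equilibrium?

∂u_i/∂s_i = α_i − 1, so developer i contributes w_i if α_i > 1, else 0.
α_i > 1 for i ∈ {1}; NE contributions (7, 0), S = 7.
u_1 = (7 − 7) + 1.45·7 = 10.15.

10.15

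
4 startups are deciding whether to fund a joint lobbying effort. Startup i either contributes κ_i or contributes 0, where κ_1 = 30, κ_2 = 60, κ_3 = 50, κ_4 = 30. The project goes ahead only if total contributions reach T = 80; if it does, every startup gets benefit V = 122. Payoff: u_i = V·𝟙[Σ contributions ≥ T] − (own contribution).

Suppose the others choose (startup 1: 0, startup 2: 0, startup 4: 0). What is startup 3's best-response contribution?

0

Others' total = 0. Even contributing 50 gives 50 < 80: no benefit either way.
Best response: 0.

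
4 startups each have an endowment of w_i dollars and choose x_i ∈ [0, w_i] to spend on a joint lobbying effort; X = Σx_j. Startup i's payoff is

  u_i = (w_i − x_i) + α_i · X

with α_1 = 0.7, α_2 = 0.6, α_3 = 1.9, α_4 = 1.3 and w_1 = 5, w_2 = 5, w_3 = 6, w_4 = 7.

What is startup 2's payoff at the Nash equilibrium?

12.8

∂u_i/∂x_i = α_i − 1, so startup i contributes w_i if α_i > 1, else 0.
α_i > 1 for i ∈ {3, 4}; NE contributions (0, 0, 6, 7), X = 13.
u_2 = (5 − 0) + 0.6·13 = 12.8.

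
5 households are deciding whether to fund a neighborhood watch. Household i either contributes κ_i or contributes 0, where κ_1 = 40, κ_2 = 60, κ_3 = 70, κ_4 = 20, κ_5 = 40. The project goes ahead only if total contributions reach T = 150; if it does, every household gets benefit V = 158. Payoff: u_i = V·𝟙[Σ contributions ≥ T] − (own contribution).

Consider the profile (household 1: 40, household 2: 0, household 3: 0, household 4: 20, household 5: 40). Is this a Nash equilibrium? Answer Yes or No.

No

Total = 100 < 150: not provided.
Household 1 (pledges 40, payoff -40): dropping to 0 → total 60, payoff 0. Profitable deviation.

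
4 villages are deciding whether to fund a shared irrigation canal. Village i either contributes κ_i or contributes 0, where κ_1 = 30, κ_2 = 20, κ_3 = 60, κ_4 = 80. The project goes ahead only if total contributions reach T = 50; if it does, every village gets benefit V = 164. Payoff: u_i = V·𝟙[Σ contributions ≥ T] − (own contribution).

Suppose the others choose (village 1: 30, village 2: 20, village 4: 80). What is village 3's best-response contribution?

Others' total = 130 ≥ 50; contributing adds cost 60 for no extra benefit.
Best response: 0.

0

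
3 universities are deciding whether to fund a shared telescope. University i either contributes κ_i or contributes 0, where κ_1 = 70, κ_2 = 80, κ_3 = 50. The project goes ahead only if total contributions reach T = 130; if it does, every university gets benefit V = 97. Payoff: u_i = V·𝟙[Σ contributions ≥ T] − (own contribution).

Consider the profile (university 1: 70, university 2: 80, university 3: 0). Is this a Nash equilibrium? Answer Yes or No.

Yes

Total = 150 ≥ 130: provided.
University 1 (pledges 70, payoff 27): dropping to 0 → total 80, payoff 0. No gain.
University 2 (pledges 80, payoff 17): dropping to 0 → total 70, payoff 0. No gain.
University 3 (pledges 0, payoff 97): pledging 50 → total 200, payoff 47. No gain.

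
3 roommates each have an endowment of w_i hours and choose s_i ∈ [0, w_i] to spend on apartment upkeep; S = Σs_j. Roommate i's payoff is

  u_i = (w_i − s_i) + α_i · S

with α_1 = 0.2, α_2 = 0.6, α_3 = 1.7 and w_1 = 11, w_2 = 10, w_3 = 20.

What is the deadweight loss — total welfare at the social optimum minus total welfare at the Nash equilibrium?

∂u_i/∂s_i = α_i − 1, so roommate i contributes w_i if α_i > 1, else 0.
α_i > 1 for i ∈ {3}; NE contributions (0, 0, 20), S = 20.
W^NE = Σw_i − S^NE + (Σα_i)·S^NE = 41 + 1.5·20 = 71.
Planner: ∂(Σu_j)/∂s_i = Σα_j − 1 = 1.5 > 0, so everyone contributes w_i; S^SO = 41, W^SO = 41 + 1.5·41 = 102.5.
Deadweight loss = 31.5.

31.5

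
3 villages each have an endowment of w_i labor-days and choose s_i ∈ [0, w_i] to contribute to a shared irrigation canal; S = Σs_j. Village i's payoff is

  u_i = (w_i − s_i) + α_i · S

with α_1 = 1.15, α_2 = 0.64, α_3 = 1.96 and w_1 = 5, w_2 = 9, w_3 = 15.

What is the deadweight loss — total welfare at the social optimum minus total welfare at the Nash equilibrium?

∂u_i/∂s_i = α_i − 1, so village i contributes w_i if α_i > 1, else 0.
α_i > 1 for i ∈ {1, 3}; NE contributions (5, 0, 15), S = 20.
W^NE = Σw_i − S^NE + (Σα_i)·S^NE = 29 + 2.75·20 = 84.
Planner: ∂(Σu_j)/∂s_i = Σα_j − 1 = 2.75 > 0, so everyone contributes w_i; S^SO = 29, W^SO = 29 + 2.75·29 = 108.75.
Deadweight loss = 24.75.

24.75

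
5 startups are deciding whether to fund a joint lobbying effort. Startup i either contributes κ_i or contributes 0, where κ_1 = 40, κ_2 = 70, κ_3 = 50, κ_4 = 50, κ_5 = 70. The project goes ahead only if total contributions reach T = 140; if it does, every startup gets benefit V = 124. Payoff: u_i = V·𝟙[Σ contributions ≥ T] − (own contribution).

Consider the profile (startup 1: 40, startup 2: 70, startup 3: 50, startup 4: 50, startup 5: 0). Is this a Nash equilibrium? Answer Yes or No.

Total = 210 ≥ 140: provided.
Startup 1 (pledges 40, payoff 84): dropping to 0 → total 170, payoff 124. Profitable deviation.

No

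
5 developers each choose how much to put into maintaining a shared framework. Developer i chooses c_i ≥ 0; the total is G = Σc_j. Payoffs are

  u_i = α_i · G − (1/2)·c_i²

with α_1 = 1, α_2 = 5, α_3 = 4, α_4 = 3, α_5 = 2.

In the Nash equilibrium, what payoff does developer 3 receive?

Developer i's FOC: ∂u_i/∂c_i = α_i − c_i = 0, so c_i* = α_i.
NE contributions = (1, 5, 4, 3, 2); G = 15.
u_3 = α_3·G − ½·(c_3)² = 4·15 − ½·4² = 52.

52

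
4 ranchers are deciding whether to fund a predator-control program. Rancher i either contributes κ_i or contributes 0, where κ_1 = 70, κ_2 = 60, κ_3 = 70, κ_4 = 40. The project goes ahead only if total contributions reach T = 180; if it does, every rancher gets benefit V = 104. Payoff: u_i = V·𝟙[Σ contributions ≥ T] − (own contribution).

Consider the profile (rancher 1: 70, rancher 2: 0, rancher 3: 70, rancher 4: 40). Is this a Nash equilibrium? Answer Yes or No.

Yes

Total = 180 ≥ 180: provided.
Rancher 1 (pledges 70, payoff 34): dropping to 0 → total 110, payoff 0. No gain.
Rancher 2 (pledges 0, payoff 104): pledging 60 → total 240, payoff 44. No gain.
Rancher 3 (pledges 70, payoff 34): dropping to 0 → total 110, payoff 0. No gain.
Rancher 4 (pledges 40, payoff 64): dropping to 0 → total 140, payoff 0. No gain.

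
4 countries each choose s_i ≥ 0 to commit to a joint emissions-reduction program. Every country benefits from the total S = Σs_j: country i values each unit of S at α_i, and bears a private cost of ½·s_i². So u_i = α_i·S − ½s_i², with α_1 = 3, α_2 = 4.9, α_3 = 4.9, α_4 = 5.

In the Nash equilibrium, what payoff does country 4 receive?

76.5

Country i's FOC: ∂u_i/∂s_i = α_i − s_i = 0, so s_i* = α_i.
NE contributions = (3, 4.9, 4.9, 5); S = 17.8.
u_4 = α_4·S − ½·(s_4)² = 5·17.8 − ½·5² = 76.5.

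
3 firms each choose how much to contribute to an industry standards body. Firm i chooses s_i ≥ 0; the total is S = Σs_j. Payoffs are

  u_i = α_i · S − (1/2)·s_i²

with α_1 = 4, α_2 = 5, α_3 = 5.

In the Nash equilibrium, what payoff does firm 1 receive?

Firm i's FOC: ∂u_i/∂s_i = α_i − s_i = 0, so s_i* = α_i.
NE contributions = (4, 5, 5); S = 14.
u_1 = α_1·S − ½·(s_1)² = 4·14 − ½·4² = 48.

48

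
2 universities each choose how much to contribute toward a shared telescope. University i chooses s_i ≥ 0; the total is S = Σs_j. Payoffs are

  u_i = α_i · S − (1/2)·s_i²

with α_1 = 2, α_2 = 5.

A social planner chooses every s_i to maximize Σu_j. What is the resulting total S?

14

Planner FOC: ∂(Σu_j)/∂s_i = (Σα_j) − s_i = 0, so s_i^SO = Σα_j = 7 for every i; S^SO = 14.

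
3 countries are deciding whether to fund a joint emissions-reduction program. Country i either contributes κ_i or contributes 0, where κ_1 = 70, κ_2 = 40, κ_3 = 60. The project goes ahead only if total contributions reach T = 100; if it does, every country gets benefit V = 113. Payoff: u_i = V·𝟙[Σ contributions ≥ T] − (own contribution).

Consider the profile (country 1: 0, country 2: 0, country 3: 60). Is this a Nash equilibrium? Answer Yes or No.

No

Total = 60 < 100: not provided.
Country 1 (pledges 0, payoff 0): pledging 70 → total 130, payoff 43. Profitable deviation.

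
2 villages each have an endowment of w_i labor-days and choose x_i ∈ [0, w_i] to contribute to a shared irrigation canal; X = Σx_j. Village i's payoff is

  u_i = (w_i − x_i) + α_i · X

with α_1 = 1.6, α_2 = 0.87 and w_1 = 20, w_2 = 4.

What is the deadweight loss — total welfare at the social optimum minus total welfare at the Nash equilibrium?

∂u_i/∂x_i = α_i − 1, so village i contributes w_i if α_i > 1, else 0.
α_i > 1 for i ∈ {1}; NE contributions (20, 0), X = 20.
W^NE = Σw_i − X^NE + (Σα_i)·X^NE = 24 + 1.47·20 = 53.4.
Planner: ∂(Σu_j)/∂x_i = Σα_j − 1 = 1.47 > 0, so everyone contributes w_i; X^SO = 24, W^SO = 24 + 1.47·24 = 59.28.
Deadweight loss = 5.88.

5.88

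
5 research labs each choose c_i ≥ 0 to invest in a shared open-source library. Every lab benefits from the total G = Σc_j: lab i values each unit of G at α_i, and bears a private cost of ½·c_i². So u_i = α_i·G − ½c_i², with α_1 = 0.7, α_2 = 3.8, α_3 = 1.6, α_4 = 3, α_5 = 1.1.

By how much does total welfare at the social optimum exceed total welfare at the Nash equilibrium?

Lab i's FOC: ∂u_i/∂c_i = α_i − c_i = 0, so c_i* = α_i.
NE contributions = (0.7, 3.8, 1.6, 3, 1.1); G = 10.2.
W^NE = (Σα)·G − ½Σα_i² = 10.2² − ½·27.7 = 90.19.
Planner sets c_i = Σα_j = 10.2 for every i, so G^SO = 5·10.2 = 51.
W^SO = (Σα)·G^SO − ½·5·(Σα)² = (5/2)·10.2² = 260.1.
Deadweight loss = W^SO − W^NE = 169.91.

169.91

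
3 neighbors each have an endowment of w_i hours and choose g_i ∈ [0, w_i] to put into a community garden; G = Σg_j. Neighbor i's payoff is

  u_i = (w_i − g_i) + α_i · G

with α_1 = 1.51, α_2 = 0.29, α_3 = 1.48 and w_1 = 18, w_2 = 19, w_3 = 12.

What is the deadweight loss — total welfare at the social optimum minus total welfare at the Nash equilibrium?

43.32

∂u_i/∂g_i = α_i − 1, so neighbor i contributes w_i if α_i > 1, else 0.
α_i > 1 for i ∈ {1, 3}; NE contributions (18, 0, 12), G = 30.
W^NE = Σw_i − G^NE + (Σα_i)·G^NE = 49 + 2.28·30 = 117.4.
Planner: ∂(Σu_j)/∂g_i = Σα_j − 1 = 2.28 > 0, so everyone contributes w_i; G^SO = 49, W^SO = 49 + 2.28·49 = 160.72.
Deadweight loss = 43.32.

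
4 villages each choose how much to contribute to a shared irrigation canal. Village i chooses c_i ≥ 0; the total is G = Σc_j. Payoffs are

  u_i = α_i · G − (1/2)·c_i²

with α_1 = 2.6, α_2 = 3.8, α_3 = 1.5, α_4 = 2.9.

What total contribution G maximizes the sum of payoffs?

43.2

Planner FOC: ∂(Σu_j)/∂c_i = (Σα_j) − c_i = 0, so c_i^SO = Σα_j = 10.8 for every i; G^SO = 43.2.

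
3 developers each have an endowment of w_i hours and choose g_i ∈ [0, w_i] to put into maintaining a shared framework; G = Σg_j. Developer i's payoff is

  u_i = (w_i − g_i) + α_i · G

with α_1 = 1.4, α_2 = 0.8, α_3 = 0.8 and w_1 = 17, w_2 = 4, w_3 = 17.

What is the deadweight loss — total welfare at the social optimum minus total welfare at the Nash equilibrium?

42

∂u_i/∂g_i = α_i − 1, so developer i contributes w_i if α_i > 1, else 0.
α_i > 1 for i ∈ {1}; NE contributions (17, 0, 0), G = 17.
W^NE = Σw_i − G^NE + (Σα_i)·G^NE = 38 + 2·17 = 72.
Planner: ∂(Σu_j)/∂g_i = Σα_j − 1 = 2 > 0, so everyone contributes w_i; G^SO = 38, W^SO = 38 + 2·38 = 114.
Deadweight loss = 42.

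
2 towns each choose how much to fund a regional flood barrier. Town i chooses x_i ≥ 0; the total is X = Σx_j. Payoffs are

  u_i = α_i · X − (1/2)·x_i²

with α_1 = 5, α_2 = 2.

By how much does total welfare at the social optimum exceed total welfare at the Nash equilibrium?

Town i's FOC: ∂u_i/∂x_i = α_i − x_i = 0, so x_i* = α_i.
NE contributions = (5, 2); X = 7.
W^NE = (Σα)·X − ½Σα_i² = 7² − ½·29 = 34.5.
Planner sets x_i = Σα_j = 7 for every i, so X^SO = 2·7 = 14.
W^SO = (Σα)·X^SO − ½·2·(Σα)² = (2/2)·7² = 49.
Deadweight loss = W^SO − W^NE = 14.5.

14.5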